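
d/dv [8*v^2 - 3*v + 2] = 16*v - 3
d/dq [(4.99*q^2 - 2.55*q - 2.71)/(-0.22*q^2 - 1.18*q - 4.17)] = (-6.4492*q^2 - 42.809*q + 7.4357)/(0.0484*q^4 + 0.5192*q^3 + 3.2272*q^2 + 9.8412*q + 17.3889)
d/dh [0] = 0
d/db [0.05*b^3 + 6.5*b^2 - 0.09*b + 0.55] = 0.15*b^2 + 13.0*b - 0.09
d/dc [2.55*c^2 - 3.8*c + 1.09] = 5.1*c - 3.8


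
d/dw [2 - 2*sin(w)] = -2*cos(w)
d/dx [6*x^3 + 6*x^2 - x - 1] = 18*x^2 + 12*x - 1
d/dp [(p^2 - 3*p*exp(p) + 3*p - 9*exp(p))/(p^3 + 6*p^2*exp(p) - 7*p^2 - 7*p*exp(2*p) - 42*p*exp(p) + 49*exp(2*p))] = ((p^2 - 3*p*exp(p) + 3*p - 9*exp(p))*(-6*p^2*exp(p) - 3*p^2 + 14*p*exp(2*p) + 30*p*exp(p) + 14*p - 91*exp(2*p) + 42*exp(p)) + (-3*p*exp(p) + 2*p - 12*exp(p) + 3)*(p^3 + 6*p^2*exp(p) - 7*p^2 - 7*p*exp(2*p) - 42*p*exp(p) + 49*exp(2*p)))/(p^3 + 6*p^2*exp(p) - 7*p^2 - 7*p*exp(2*p) - 42*p*exp(p) + 49*exp(2*p))^2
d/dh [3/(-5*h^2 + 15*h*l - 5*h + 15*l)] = 3*(2*h - 3*l + 1)/(5*(h^2 - 3*h*l + h - 3*l)^2)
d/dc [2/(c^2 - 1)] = -4*c/(c^2 - 1)^2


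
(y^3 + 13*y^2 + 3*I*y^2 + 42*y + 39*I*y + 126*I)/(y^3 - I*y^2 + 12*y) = (y^2 + 13*y + 42)/(y*(y - 4*I))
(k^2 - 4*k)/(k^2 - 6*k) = (k - 4)/(k - 6)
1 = 1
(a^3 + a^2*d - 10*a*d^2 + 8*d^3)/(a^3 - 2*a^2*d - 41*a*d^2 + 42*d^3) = (a^2 + 2*a*d - 8*d^2)/(a^2 - a*d - 42*d^2)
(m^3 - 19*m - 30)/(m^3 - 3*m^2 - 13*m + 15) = (m + 2)/(m - 1)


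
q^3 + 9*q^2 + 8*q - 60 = (q - 2)*(q + 5)*(q + 6)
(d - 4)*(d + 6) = d^2 + 2*d - 24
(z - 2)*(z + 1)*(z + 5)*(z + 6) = z^4 + 10*z^3 + 17*z^2 - 52*z - 60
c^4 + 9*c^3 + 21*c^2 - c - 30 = (c - 1)*(c + 2)*(c + 3)*(c + 5)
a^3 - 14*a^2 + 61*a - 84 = (a - 7)*(a - 4)*(a - 3)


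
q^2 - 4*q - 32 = (q - 8)*(q + 4)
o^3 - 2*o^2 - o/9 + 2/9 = (o - 2)*(o - 1/3)*(o + 1/3)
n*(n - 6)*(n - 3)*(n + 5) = n^4 - 4*n^3 - 27*n^2 + 90*n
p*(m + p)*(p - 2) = m*p^2 - 2*m*p + p^3 - 2*p^2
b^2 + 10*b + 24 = (b + 4)*(b + 6)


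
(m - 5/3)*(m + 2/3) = m^2 - m - 10/9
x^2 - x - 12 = (x - 4)*(x + 3)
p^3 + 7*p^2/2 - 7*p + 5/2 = (p - 1)*(p - 1/2)*(p + 5)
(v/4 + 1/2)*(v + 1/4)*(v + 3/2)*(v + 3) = v^4/4 + 27*v^3/16 + 121*v^2/32 + 99*v/32 + 9/16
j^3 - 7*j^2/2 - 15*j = j*(j - 6)*(j + 5/2)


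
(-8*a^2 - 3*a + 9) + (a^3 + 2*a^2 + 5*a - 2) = a^3 - 6*a^2 + 2*a + 7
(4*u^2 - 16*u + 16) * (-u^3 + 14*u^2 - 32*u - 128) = -4*u^5 + 72*u^4 - 368*u^3 + 224*u^2 + 1536*u - 2048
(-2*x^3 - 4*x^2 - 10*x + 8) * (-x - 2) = 2*x^4 + 8*x^3 + 18*x^2 + 12*x - 16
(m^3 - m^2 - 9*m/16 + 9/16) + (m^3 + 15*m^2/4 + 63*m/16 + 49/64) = 2*m^3 + 11*m^2/4 + 27*m/8 + 85/64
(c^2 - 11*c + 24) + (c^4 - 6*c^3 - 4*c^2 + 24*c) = c^4 - 6*c^3 - 3*c^2 + 13*c + 24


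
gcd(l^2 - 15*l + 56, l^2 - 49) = l - 7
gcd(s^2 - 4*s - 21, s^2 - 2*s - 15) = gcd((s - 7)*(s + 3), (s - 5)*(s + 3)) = s + 3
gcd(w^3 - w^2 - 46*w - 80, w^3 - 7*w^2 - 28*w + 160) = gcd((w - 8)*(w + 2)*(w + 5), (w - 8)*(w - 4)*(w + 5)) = w^2 - 3*w - 40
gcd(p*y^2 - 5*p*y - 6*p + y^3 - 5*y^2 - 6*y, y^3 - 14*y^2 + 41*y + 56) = y + 1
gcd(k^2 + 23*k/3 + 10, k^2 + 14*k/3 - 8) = k + 6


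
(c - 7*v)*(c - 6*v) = c^2 - 13*c*v + 42*v^2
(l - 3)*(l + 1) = l^2 - 2*l - 3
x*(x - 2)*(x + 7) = x^3 + 5*x^2 - 14*x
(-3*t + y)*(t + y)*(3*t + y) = -9*t^3 - 9*t^2*y + t*y^2 + y^3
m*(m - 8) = m^2 - 8*m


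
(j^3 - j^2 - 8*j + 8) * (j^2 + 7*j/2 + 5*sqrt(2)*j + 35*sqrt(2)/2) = j^5 + 5*j^4/2 + 5*sqrt(2)*j^4 - 23*j^3/2 + 25*sqrt(2)*j^3/2 - 115*sqrt(2)*j^2/2 - 20*j^2 - 100*sqrt(2)*j + 28*j + 140*sqrt(2)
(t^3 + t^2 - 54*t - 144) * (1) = t^3 + t^2 - 54*t - 144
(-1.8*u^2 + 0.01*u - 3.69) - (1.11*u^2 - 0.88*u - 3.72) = -2.91*u^2 + 0.89*u + 0.0300000000000002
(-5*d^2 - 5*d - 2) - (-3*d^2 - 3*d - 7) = -2*d^2 - 2*d + 5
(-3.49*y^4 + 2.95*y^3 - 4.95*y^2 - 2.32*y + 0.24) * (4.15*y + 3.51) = -14.4835*y^5 - 0.00739999999999874*y^4 - 10.188*y^3 - 27.0025*y^2 - 7.1472*y + 0.8424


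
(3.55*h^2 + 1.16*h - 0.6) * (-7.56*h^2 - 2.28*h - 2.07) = -26.838*h^4 - 16.8636*h^3 - 5.4573*h^2 - 1.0332*h + 1.242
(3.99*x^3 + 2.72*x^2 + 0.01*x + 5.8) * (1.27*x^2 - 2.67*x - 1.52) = 5.0673*x^5 - 7.1989*x^4 - 13.3145*x^3 + 3.2049*x^2 - 15.5012*x - 8.816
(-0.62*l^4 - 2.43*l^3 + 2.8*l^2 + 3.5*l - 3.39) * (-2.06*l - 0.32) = 1.2772*l^5 + 5.2042*l^4 - 4.9904*l^3 - 8.106*l^2 + 5.8634*l + 1.0848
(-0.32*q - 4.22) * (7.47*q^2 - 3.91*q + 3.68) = -2.3904*q^3 - 30.2722*q^2 + 15.3226*q - 15.5296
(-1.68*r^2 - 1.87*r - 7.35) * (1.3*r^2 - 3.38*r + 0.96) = -2.184*r^4 + 3.2474*r^3 - 4.8472*r^2 + 23.0478*r - 7.056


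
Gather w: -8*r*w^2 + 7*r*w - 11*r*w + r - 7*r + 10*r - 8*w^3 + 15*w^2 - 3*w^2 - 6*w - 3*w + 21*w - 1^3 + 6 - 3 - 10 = 4*r - 8*w^3 + w^2*(12 - 8*r) + w*(12 - 4*r) - 8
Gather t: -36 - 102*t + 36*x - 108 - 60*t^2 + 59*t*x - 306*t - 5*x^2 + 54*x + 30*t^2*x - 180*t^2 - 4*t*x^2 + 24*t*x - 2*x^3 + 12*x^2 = t^2*(30*x - 240) + t*(-4*x^2 + 83*x - 408) - 2*x^3 + 7*x^2 + 90*x - 144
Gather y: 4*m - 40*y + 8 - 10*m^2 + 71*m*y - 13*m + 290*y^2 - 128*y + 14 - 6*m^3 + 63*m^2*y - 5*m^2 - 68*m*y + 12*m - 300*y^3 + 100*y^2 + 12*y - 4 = -6*m^3 - 15*m^2 + 3*m - 300*y^3 + 390*y^2 + y*(63*m^2 + 3*m - 156) + 18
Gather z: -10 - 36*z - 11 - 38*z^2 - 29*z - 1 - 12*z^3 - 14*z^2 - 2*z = -12*z^3 - 52*z^2 - 67*z - 22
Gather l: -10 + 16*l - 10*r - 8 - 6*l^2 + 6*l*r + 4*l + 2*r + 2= -6*l^2 + l*(6*r + 20) - 8*r - 16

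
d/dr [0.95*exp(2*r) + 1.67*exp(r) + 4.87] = (1.9*exp(r) + 1.67)*exp(r)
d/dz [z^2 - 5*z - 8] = 2*z - 5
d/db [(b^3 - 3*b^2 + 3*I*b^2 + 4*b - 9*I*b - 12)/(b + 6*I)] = (2*b^3 + b^2*(-3 + 21*I) + 36*b*(-1 - I) + 66 + 24*I)/(b^2 + 12*I*b - 36)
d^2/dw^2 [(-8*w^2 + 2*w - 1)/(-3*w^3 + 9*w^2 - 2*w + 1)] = 2*(72*w^6 - 54*w^5 + 72*w^4 - 54*w^3 + 9*w^2 + 9*w - 1)/(27*w^9 - 243*w^8 + 783*w^7 - 1080*w^6 + 684*w^5 - 387*w^4 + 125*w^3 - 39*w^2 + 6*w - 1)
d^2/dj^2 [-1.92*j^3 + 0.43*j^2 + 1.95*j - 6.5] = 0.86 - 11.52*j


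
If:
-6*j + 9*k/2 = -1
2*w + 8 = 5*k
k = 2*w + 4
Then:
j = 11/12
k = 1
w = -3/2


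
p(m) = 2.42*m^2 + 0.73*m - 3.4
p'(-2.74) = -12.53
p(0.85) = -1.03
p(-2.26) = 7.31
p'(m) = 4.84*m + 0.73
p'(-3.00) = -13.79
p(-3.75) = 27.89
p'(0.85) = 4.84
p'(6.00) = 29.77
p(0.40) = -2.72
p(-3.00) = 16.19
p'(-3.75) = -17.42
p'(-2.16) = -9.72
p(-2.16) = 6.31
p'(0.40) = 2.67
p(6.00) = 88.10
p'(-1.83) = -8.13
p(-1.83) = 3.37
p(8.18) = 164.50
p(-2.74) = 12.77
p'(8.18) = 40.32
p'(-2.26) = -10.21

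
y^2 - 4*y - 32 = (y - 8)*(y + 4)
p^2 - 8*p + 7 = (p - 7)*(p - 1)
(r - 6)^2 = r^2 - 12*r + 36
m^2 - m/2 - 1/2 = (m - 1)*(m + 1/2)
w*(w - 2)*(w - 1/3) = w^3 - 7*w^2/3 + 2*w/3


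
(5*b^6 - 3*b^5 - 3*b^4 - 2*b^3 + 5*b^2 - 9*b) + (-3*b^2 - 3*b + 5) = 5*b^6 - 3*b^5 - 3*b^4 - 2*b^3 + 2*b^2 - 12*b + 5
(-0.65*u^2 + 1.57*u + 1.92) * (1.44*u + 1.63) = -0.936*u^3 + 1.2013*u^2 + 5.3239*u + 3.1296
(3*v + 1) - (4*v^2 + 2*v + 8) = -4*v^2 + v - 7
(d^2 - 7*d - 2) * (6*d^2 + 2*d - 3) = 6*d^4 - 40*d^3 - 29*d^2 + 17*d + 6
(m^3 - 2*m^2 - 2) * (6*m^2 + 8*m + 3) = 6*m^5 - 4*m^4 - 13*m^3 - 18*m^2 - 16*m - 6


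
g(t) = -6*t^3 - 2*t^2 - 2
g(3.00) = -182.00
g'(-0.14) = 0.21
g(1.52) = -27.69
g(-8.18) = 3148.24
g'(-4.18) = -297.78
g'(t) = -18*t^2 - 4*t = 2*t*(-9*t - 2)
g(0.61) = -4.11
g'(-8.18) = -1171.70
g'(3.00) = -174.00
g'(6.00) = -672.00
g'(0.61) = -9.14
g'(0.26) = -2.26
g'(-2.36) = -90.81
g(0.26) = -2.24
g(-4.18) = 401.26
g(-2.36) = 65.73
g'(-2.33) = -88.40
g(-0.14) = -2.02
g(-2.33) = 63.04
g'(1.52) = -47.67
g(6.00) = -1370.00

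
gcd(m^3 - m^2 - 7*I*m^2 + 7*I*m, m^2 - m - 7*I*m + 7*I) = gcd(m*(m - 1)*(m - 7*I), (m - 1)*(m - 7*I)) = m^2 + m*(-1 - 7*I) + 7*I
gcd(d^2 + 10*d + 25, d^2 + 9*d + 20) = d + 5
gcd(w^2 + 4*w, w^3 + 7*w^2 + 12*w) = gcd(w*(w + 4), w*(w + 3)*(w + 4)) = w^2 + 4*w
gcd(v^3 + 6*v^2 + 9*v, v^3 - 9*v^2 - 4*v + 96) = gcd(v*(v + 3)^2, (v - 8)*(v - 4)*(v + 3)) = v + 3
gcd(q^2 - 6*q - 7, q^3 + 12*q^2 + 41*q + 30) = q + 1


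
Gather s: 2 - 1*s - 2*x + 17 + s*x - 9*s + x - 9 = s*(x - 10) - x + 10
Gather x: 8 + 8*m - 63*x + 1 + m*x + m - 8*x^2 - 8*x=9*m - 8*x^2 + x*(m - 71) + 9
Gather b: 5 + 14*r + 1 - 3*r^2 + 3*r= -3*r^2 + 17*r + 6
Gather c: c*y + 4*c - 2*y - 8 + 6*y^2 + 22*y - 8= c*(y + 4) + 6*y^2 + 20*y - 16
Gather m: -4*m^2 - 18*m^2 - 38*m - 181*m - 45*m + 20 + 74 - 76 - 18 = -22*m^2 - 264*m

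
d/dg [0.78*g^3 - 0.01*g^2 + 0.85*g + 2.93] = 2.34*g^2 - 0.02*g + 0.85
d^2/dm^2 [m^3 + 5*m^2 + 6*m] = 6*m + 10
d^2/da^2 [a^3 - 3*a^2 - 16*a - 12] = 6*a - 6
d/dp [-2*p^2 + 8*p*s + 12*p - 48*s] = -4*p + 8*s + 12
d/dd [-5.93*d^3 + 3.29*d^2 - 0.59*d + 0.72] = -17.79*d^2 + 6.58*d - 0.59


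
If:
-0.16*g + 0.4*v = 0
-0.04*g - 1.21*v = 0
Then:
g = 0.00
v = 0.00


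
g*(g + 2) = g^2 + 2*g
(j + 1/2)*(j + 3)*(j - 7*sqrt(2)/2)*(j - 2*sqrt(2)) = j^4 - 11*sqrt(2)*j^3/2 + 7*j^3/2 - 77*sqrt(2)*j^2/4 + 31*j^2/2 - 33*sqrt(2)*j/4 + 49*j + 21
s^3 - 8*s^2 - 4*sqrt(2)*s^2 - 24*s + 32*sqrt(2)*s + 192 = (s - 8)*(s - 6*sqrt(2))*(s + 2*sqrt(2))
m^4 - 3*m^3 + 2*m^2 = m^2*(m - 2)*(m - 1)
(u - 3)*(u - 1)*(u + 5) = u^3 + u^2 - 17*u + 15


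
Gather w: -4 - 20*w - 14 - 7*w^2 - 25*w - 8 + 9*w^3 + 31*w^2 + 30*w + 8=9*w^3 + 24*w^2 - 15*w - 18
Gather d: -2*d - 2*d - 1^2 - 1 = -4*d - 2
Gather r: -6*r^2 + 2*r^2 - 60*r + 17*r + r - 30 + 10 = -4*r^2 - 42*r - 20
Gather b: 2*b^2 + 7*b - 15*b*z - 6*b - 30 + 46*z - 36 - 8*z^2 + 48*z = 2*b^2 + b*(1 - 15*z) - 8*z^2 + 94*z - 66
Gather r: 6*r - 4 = 6*r - 4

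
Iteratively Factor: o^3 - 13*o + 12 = (o - 1)*(o^2 + o - 12) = (o - 3)*(o - 1)*(o + 4)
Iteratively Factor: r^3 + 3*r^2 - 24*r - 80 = (r + 4)*(r^2 - r - 20) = (r - 5)*(r + 4)*(r + 4)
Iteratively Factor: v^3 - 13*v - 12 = (v + 1)*(v^2 - v - 12) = (v + 1)*(v + 3)*(v - 4)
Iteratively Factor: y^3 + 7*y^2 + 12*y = (y + 4)*(y^2 + 3*y) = y*(y + 4)*(y + 3)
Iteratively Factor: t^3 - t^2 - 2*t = (t - 2)*(t^2 + t) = t*(t - 2)*(t + 1)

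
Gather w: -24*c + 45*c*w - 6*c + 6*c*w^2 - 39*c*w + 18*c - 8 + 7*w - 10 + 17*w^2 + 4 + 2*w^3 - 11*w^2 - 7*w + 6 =6*c*w - 12*c + 2*w^3 + w^2*(6*c + 6) - 8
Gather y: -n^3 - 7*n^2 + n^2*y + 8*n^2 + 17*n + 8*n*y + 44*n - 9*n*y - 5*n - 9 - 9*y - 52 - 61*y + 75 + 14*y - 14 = -n^3 + n^2 + 56*n + y*(n^2 - n - 56)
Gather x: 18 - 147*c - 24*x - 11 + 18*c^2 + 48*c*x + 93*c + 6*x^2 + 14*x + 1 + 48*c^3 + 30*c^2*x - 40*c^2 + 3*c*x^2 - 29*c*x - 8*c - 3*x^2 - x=48*c^3 - 22*c^2 - 62*c + x^2*(3*c + 3) + x*(30*c^2 + 19*c - 11) + 8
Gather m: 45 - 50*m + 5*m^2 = 5*m^2 - 50*m + 45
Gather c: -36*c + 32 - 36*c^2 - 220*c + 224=-36*c^2 - 256*c + 256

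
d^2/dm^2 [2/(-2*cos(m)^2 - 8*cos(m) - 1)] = 8*(4*sin(m)^4 - 16*sin(m)^2 - 17*cos(m) + 3*cos(3*m) - 19)/(-2*sin(m)^2 + 8*cos(m) + 3)^3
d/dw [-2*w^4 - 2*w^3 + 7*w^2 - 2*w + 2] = -8*w^3 - 6*w^2 + 14*w - 2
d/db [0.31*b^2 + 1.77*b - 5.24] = 0.62*b + 1.77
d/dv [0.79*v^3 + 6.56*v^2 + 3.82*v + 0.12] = 2.37*v^2 + 13.12*v + 3.82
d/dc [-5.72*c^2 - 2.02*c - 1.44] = -11.44*c - 2.02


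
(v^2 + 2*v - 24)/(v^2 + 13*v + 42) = (v - 4)/(v + 7)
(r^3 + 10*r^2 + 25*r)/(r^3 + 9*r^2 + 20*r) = (r + 5)/(r + 4)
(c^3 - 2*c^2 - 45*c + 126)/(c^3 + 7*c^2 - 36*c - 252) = (c - 3)/(c + 6)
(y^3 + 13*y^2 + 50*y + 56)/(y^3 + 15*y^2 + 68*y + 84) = (y + 4)/(y + 6)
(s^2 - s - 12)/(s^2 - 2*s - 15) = (s - 4)/(s - 5)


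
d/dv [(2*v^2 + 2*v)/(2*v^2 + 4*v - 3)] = 2*(2*v^2 - 6*v - 3)/(4*v^4 + 16*v^3 + 4*v^2 - 24*v + 9)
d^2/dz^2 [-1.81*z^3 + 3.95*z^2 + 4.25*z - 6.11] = 7.9 - 10.86*z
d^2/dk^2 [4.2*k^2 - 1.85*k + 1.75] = 8.40000000000000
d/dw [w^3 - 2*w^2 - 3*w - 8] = 3*w^2 - 4*w - 3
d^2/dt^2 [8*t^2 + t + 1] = 16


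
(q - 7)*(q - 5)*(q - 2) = q^3 - 14*q^2 + 59*q - 70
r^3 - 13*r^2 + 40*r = r*(r - 8)*(r - 5)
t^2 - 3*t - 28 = (t - 7)*(t + 4)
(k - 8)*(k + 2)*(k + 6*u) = k^3 + 6*k^2*u - 6*k^2 - 36*k*u - 16*k - 96*u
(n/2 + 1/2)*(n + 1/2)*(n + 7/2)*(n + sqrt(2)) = n^4/2 + sqrt(2)*n^3/2 + 5*n^3/2 + 23*n^2/8 + 5*sqrt(2)*n^2/2 + 7*n/8 + 23*sqrt(2)*n/8 + 7*sqrt(2)/8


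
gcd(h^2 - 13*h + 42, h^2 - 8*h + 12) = h - 6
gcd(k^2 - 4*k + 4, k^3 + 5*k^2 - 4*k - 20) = k - 2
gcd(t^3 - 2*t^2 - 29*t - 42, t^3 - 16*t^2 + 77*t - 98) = t - 7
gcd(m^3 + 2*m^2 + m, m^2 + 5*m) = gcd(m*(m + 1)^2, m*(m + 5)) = m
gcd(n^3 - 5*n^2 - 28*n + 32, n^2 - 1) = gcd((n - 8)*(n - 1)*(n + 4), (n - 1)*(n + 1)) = n - 1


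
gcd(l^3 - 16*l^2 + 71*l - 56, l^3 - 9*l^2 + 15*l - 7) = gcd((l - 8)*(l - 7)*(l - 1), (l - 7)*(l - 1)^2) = l^2 - 8*l + 7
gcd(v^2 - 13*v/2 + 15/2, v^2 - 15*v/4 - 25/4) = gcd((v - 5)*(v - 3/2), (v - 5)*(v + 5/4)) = v - 5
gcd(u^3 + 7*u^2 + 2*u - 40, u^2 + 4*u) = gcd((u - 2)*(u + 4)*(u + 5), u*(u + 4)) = u + 4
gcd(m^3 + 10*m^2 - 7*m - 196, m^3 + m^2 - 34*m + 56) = m^2 + 3*m - 28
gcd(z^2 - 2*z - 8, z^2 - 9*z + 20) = z - 4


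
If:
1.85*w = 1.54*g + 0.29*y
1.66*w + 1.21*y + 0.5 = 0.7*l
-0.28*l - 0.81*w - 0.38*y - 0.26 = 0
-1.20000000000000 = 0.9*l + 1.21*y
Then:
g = 0.32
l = -0.29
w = 0.14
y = -0.78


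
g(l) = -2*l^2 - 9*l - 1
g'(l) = -4*l - 9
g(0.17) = -2.59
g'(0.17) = -9.68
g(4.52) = -82.54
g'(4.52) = -27.08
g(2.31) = -32.46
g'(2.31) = -18.24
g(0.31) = -3.98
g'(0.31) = -10.24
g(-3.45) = 6.24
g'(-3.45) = 4.80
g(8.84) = -236.85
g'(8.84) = -44.36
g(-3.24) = 7.16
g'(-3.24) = 3.96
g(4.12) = -72.03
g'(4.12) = -25.48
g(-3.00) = 8.00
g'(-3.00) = 3.00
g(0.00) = -1.00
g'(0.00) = -9.00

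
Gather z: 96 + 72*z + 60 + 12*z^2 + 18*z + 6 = 12*z^2 + 90*z + 162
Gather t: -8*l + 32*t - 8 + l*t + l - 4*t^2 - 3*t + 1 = -7*l - 4*t^2 + t*(l + 29) - 7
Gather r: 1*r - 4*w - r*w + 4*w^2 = r*(1 - w) + 4*w^2 - 4*w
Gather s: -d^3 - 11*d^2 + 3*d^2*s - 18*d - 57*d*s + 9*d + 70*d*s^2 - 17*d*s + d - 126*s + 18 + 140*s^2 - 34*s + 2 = -d^3 - 11*d^2 - 8*d + s^2*(70*d + 140) + s*(3*d^2 - 74*d - 160) + 20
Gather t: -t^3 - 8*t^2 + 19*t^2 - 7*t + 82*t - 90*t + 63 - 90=-t^3 + 11*t^2 - 15*t - 27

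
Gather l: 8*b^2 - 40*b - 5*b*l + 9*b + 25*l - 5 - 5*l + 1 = 8*b^2 - 31*b + l*(20 - 5*b) - 4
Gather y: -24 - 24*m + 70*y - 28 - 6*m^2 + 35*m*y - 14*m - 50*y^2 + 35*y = -6*m^2 - 38*m - 50*y^2 + y*(35*m + 105) - 52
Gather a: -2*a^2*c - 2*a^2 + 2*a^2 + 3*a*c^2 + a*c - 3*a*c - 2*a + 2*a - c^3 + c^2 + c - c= -2*a^2*c + a*(3*c^2 - 2*c) - c^3 + c^2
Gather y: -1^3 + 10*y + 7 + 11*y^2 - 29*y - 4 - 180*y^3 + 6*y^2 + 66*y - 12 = -180*y^3 + 17*y^2 + 47*y - 10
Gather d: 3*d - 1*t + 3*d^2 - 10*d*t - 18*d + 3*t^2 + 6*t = 3*d^2 + d*(-10*t - 15) + 3*t^2 + 5*t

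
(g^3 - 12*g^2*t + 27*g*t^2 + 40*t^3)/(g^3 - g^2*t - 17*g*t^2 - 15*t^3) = (g - 8*t)/(g + 3*t)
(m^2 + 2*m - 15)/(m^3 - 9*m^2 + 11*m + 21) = (m + 5)/(m^2 - 6*m - 7)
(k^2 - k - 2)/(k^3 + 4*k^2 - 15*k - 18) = (k - 2)/(k^2 + 3*k - 18)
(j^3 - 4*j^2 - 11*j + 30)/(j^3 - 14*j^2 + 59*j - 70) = (j + 3)/(j - 7)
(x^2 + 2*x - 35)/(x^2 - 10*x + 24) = (x^2 + 2*x - 35)/(x^2 - 10*x + 24)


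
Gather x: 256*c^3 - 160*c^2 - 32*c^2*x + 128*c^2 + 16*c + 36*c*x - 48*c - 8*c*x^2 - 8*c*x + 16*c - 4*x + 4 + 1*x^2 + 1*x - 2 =256*c^3 - 32*c^2 - 16*c + x^2*(1 - 8*c) + x*(-32*c^2 + 28*c - 3) + 2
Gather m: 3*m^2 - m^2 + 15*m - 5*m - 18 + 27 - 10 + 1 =2*m^2 + 10*m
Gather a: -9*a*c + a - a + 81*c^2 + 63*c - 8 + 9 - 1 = -9*a*c + 81*c^2 + 63*c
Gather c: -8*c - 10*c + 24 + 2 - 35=-18*c - 9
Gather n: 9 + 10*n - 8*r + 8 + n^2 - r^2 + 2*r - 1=n^2 + 10*n - r^2 - 6*r + 16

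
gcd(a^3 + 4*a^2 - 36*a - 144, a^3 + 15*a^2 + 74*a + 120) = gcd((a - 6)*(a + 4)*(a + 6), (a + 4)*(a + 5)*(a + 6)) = a^2 + 10*a + 24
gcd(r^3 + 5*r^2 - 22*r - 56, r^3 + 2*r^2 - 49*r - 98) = r^2 + 9*r + 14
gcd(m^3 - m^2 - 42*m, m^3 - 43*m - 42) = m^2 - m - 42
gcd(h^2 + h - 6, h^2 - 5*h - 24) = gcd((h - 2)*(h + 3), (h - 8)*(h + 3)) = h + 3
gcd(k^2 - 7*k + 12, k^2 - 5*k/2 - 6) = k - 4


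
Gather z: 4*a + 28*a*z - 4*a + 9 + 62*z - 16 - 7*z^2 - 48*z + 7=-7*z^2 + z*(28*a + 14)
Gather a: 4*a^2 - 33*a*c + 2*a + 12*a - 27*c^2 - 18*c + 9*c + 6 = 4*a^2 + a*(14 - 33*c) - 27*c^2 - 9*c + 6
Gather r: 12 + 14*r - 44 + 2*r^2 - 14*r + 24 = 2*r^2 - 8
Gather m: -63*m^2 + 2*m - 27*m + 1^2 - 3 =-63*m^2 - 25*m - 2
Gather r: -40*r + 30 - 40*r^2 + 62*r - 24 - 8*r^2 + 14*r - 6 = -48*r^2 + 36*r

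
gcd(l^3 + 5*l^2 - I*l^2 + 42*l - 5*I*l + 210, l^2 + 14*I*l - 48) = l + 6*I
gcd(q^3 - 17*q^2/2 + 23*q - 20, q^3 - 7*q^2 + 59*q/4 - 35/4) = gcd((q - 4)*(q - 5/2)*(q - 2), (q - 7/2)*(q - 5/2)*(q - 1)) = q - 5/2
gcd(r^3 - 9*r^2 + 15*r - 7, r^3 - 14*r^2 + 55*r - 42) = r^2 - 8*r + 7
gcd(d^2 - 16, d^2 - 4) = 1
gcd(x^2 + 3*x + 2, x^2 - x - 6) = x + 2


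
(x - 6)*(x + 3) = x^2 - 3*x - 18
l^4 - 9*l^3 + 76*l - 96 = (l - 8)*(l - 2)^2*(l + 3)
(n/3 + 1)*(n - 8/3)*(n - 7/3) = n^3/3 - 2*n^2/3 - 79*n/27 + 56/9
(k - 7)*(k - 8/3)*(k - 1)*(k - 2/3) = k^4 - 34*k^3/3 + 319*k^2/9 - 338*k/9 + 112/9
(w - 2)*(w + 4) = w^2 + 2*w - 8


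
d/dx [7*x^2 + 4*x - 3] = 14*x + 4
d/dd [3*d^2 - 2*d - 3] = 6*d - 2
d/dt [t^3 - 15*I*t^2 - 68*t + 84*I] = 3*t^2 - 30*I*t - 68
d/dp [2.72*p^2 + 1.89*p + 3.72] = 5.44*p + 1.89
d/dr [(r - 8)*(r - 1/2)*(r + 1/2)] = 3*r^2 - 16*r - 1/4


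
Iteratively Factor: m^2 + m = (m + 1)*(m)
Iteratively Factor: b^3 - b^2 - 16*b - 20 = (b + 2)*(b^2 - 3*b - 10) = (b + 2)^2*(b - 5)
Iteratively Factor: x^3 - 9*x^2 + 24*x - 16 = (x - 4)*(x^2 - 5*x + 4) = (x - 4)^2*(x - 1)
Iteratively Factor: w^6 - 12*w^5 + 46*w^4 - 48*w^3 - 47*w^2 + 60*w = (w - 3)*(w^5 - 9*w^4 + 19*w^3 + 9*w^2 - 20*w) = (w - 3)*(w - 1)*(w^4 - 8*w^3 + 11*w^2 + 20*w) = w*(w - 3)*(w - 1)*(w^3 - 8*w^2 + 11*w + 20) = w*(w - 3)*(w - 1)*(w + 1)*(w^2 - 9*w + 20) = w*(w - 4)*(w - 3)*(w - 1)*(w + 1)*(w - 5)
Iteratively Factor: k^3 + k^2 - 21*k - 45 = (k + 3)*(k^2 - 2*k - 15) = (k + 3)^2*(k - 5)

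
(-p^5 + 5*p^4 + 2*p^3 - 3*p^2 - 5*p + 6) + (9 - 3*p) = -p^5 + 5*p^4 + 2*p^3 - 3*p^2 - 8*p + 15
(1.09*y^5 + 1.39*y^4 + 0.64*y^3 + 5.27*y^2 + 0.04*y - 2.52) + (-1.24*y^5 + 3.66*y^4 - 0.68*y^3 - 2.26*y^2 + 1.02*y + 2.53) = -0.15*y^5 + 5.05*y^4 - 0.04*y^3 + 3.01*y^2 + 1.06*y + 0.00999999999999979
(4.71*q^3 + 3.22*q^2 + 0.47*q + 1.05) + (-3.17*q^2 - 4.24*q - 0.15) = 4.71*q^3 + 0.0500000000000003*q^2 - 3.77*q + 0.9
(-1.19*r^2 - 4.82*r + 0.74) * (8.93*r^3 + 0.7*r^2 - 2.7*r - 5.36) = -10.6267*r^5 - 43.8756*r^4 + 6.4472*r^3 + 19.9104*r^2 + 23.8372*r - 3.9664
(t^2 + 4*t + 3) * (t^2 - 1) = t^4 + 4*t^3 + 2*t^2 - 4*t - 3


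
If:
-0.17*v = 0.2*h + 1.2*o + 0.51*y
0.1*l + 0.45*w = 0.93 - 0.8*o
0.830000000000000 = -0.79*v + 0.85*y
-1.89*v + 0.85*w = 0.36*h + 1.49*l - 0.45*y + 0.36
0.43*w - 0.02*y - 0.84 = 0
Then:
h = 1.83301262644847 - 3.45812590320336*y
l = 1.76260186126796 - 0.200727580485455*y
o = -0.00107184313699253*y - 0.156662441960821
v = 1.07594936708861*y - 1.05063291139241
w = 0.0465116279069767*y + 1.95348837209302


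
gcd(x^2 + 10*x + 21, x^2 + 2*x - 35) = x + 7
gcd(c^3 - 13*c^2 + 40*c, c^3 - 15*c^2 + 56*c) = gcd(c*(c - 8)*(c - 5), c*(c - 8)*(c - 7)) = c^2 - 8*c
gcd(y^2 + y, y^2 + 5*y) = y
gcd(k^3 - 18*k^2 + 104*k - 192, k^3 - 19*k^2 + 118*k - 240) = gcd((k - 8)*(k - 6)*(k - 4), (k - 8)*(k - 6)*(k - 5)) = k^2 - 14*k + 48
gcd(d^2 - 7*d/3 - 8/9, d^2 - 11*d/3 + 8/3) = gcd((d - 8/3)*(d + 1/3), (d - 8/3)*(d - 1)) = d - 8/3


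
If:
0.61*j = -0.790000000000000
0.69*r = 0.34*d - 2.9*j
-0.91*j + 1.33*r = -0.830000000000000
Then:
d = -14.11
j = -1.30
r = -1.51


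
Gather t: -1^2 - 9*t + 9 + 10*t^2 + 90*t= 10*t^2 + 81*t + 8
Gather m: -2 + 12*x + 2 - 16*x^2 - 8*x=-16*x^2 + 4*x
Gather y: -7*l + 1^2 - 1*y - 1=-7*l - y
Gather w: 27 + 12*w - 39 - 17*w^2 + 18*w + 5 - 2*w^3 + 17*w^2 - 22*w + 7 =-2*w^3 + 8*w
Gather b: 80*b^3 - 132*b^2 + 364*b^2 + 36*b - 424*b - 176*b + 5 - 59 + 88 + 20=80*b^3 + 232*b^2 - 564*b + 54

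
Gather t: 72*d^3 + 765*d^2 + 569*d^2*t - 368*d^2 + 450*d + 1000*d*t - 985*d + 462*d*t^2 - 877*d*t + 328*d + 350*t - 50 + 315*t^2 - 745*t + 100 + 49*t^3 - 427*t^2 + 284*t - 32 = 72*d^3 + 397*d^2 - 207*d + 49*t^3 + t^2*(462*d - 112) + t*(569*d^2 + 123*d - 111) + 18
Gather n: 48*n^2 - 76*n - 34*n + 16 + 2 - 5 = 48*n^2 - 110*n + 13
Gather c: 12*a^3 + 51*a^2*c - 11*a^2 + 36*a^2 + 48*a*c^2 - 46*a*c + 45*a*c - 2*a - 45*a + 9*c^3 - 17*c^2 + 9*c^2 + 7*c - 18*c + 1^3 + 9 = 12*a^3 + 25*a^2 - 47*a + 9*c^3 + c^2*(48*a - 8) + c*(51*a^2 - a - 11) + 10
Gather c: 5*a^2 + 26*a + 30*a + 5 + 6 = 5*a^2 + 56*a + 11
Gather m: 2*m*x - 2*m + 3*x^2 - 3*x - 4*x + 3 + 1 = m*(2*x - 2) + 3*x^2 - 7*x + 4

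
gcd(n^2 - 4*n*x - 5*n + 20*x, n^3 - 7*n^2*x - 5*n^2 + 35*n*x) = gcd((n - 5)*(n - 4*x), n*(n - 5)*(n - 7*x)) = n - 5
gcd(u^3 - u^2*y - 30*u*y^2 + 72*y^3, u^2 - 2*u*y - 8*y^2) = -u + 4*y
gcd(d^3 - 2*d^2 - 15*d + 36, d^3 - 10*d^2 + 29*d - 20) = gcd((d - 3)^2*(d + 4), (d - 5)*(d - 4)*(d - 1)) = 1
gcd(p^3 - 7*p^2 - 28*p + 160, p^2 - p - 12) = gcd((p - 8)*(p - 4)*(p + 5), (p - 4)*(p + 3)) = p - 4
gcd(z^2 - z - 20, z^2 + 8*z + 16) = z + 4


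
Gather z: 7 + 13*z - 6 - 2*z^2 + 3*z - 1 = -2*z^2 + 16*z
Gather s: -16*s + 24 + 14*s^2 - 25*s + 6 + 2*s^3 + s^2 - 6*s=2*s^3 + 15*s^2 - 47*s + 30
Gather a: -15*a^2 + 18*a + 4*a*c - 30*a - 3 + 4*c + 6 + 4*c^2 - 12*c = -15*a^2 + a*(4*c - 12) + 4*c^2 - 8*c + 3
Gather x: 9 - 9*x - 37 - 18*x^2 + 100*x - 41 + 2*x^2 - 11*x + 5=-16*x^2 + 80*x - 64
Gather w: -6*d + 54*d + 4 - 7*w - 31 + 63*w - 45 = 48*d + 56*w - 72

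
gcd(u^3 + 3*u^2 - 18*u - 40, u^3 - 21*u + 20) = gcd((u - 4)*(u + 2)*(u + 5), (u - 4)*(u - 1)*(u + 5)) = u^2 + u - 20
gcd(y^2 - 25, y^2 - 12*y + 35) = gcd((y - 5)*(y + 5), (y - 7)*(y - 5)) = y - 5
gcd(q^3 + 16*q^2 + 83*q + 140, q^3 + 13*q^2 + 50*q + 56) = q^2 + 11*q + 28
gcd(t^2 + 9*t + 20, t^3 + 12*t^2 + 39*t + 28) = t + 4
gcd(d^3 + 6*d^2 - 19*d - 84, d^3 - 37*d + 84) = d^2 + 3*d - 28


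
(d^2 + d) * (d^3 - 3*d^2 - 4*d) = d^5 - 2*d^4 - 7*d^3 - 4*d^2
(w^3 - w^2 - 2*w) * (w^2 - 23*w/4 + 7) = w^5 - 27*w^4/4 + 43*w^3/4 + 9*w^2/2 - 14*w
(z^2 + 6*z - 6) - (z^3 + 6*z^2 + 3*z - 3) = -z^3 - 5*z^2 + 3*z - 3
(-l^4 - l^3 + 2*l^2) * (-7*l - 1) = 7*l^5 + 8*l^4 - 13*l^3 - 2*l^2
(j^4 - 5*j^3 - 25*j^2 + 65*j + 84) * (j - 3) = j^5 - 8*j^4 - 10*j^3 + 140*j^2 - 111*j - 252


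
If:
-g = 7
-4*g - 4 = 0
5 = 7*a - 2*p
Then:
No Solution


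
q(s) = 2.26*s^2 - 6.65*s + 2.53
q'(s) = 4.52*s - 6.65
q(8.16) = 98.75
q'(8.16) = 30.23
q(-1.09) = 12.46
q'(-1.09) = -11.58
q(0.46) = -0.05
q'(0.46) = -4.57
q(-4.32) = 73.44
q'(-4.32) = -26.18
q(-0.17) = 3.73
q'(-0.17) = -7.42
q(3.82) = 10.11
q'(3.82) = 10.62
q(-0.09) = 3.15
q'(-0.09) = -7.06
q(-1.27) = 14.62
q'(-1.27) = -12.39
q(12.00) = 248.17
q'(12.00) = 47.59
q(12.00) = 248.17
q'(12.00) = 47.59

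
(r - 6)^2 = r^2 - 12*r + 36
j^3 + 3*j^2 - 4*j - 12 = (j - 2)*(j + 2)*(j + 3)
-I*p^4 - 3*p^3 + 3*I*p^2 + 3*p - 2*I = (p + 1)*(p - 2*I)*(p - I)*(-I*p + I)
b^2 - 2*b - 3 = (b - 3)*(b + 1)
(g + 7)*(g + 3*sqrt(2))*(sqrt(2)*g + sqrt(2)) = sqrt(2)*g^3 + 6*g^2 + 8*sqrt(2)*g^2 + 7*sqrt(2)*g + 48*g + 42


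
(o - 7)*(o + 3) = o^2 - 4*o - 21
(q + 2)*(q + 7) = q^2 + 9*q + 14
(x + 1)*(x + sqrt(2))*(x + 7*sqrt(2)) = x^3 + x^2 + 8*sqrt(2)*x^2 + 8*sqrt(2)*x + 14*x + 14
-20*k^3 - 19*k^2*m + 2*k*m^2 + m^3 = (-4*k + m)*(k + m)*(5*k + m)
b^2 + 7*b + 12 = (b + 3)*(b + 4)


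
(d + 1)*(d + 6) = d^2 + 7*d + 6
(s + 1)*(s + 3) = s^2 + 4*s + 3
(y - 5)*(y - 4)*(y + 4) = y^3 - 5*y^2 - 16*y + 80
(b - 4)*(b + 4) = b^2 - 16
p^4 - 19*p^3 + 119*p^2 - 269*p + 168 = (p - 8)*(p - 7)*(p - 3)*(p - 1)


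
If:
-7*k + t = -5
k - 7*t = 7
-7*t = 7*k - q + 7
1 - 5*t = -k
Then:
No Solution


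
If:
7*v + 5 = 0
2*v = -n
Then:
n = 10/7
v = -5/7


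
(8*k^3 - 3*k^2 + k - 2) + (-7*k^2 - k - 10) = 8*k^3 - 10*k^2 - 12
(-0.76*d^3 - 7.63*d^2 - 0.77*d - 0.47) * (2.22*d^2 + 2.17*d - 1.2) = -1.6872*d^5 - 18.5878*d^4 - 17.3545*d^3 + 6.4417*d^2 - 0.0958999999999999*d + 0.564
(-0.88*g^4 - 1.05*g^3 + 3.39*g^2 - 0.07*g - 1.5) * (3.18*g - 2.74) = -2.7984*g^5 - 0.9278*g^4 + 13.6572*g^3 - 9.5112*g^2 - 4.5782*g + 4.11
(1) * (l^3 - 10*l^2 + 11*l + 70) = l^3 - 10*l^2 + 11*l + 70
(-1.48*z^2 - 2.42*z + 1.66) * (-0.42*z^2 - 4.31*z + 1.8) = 0.6216*z^4 + 7.3952*z^3 + 7.069*z^2 - 11.5106*z + 2.988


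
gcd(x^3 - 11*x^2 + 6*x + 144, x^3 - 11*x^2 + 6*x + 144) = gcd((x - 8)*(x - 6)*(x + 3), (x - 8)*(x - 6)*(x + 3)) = x^3 - 11*x^2 + 6*x + 144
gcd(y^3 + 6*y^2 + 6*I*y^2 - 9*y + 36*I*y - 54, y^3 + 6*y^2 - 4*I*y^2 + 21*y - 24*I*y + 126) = y^2 + y*(6 + 3*I) + 18*I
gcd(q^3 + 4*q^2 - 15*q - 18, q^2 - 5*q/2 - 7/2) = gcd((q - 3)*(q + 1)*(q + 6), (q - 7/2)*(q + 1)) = q + 1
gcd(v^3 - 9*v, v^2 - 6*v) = v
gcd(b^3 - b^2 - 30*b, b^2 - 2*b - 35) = b + 5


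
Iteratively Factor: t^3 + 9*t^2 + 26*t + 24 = (t + 3)*(t^2 + 6*t + 8) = (t + 2)*(t + 3)*(t + 4)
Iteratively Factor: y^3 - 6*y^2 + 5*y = (y)*(y^2 - 6*y + 5) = y*(y - 1)*(y - 5)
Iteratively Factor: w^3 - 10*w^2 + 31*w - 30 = (w - 3)*(w^2 - 7*w + 10) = (w - 3)*(w - 2)*(w - 5)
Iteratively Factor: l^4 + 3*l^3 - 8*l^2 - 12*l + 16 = (l + 4)*(l^3 - l^2 - 4*l + 4) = (l - 2)*(l + 4)*(l^2 + l - 2) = (l - 2)*(l - 1)*(l + 4)*(l + 2)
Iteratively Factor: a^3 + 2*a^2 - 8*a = (a + 4)*(a^2 - 2*a) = (a - 2)*(a + 4)*(a)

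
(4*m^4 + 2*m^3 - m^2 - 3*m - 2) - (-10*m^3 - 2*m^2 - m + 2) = 4*m^4 + 12*m^3 + m^2 - 2*m - 4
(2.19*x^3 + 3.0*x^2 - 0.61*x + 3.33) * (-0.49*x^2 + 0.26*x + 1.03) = -1.0731*x^5 - 0.9006*x^4 + 3.3346*x^3 + 1.2997*x^2 + 0.2375*x + 3.4299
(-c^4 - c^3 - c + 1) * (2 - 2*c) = 2*c^5 - 2*c^3 + 2*c^2 - 4*c + 2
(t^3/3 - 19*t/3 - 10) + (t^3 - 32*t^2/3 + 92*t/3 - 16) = 4*t^3/3 - 32*t^2/3 + 73*t/3 - 26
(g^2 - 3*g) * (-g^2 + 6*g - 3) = -g^4 + 9*g^3 - 21*g^2 + 9*g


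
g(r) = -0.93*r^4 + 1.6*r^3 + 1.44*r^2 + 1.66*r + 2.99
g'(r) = -3.72*r^3 + 4.8*r^2 + 2.88*r + 1.66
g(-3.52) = -197.57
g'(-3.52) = 213.24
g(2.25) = 8.41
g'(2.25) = -9.93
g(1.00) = 6.76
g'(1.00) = 5.62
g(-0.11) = 2.82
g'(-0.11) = 1.41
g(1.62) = 9.86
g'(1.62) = 3.11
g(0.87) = 6.04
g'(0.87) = 5.35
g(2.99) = -10.73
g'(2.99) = -46.26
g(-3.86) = -280.44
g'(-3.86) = 276.01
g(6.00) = -794.89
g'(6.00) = -611.78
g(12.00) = -16289.41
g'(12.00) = -5700.74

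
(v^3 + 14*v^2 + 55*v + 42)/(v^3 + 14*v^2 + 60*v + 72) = (v^2 + 8*v + 7)/(v^2 + 8*v + 12)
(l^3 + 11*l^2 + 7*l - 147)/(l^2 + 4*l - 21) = l + 7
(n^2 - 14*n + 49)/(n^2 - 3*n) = (n^2 - 14*n + 49)/(n*(n - 3))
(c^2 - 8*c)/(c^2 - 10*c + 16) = c/(c - 2)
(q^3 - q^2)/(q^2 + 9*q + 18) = q^2*(q - 1)/(q^2 + 9*q + 18)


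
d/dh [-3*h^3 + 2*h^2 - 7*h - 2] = -9*h^2 + 4*h - 7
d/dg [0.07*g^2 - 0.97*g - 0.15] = 0.14*g - 0.97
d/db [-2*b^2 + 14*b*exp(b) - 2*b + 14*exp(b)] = 14*b*exp(b) - 4*b + 28*exp(b) - 2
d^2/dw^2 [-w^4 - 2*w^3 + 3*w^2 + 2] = -12*w^2 - 12*w + 6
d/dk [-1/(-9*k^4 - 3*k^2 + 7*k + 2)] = (-36*k^3 - 6*k + 7)/(9*k^4 + 3*k^2 - 7*k - 2)^2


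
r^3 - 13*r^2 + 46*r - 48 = (r - 8)*(r - 3)*(r - 2)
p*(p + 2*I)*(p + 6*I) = p^3 + 8*I*p^2 - 12*p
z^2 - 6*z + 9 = (z - 3)^2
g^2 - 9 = (g - 3)*(g + 3)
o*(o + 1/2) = o^2 + o/2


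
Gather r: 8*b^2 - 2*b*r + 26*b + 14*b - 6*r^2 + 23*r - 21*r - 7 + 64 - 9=8*b^2 + 40*b - 6*r^2 + r*(2 - 2*b) + 48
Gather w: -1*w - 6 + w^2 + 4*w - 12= w^2 + 3*w - 18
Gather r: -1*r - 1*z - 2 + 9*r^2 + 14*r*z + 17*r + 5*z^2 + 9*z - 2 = 9*r^2 + r*(14*z + 16) + 5*z^2 + 8*z - 4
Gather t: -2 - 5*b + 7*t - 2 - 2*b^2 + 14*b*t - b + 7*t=-2*b^2 - 6*b + t*(14*b + 14) - 4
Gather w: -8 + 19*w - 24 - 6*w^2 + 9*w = -6*w^2 + 28*w - 32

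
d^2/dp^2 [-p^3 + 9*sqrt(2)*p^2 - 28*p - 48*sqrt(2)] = -6*p + 18*sqrt(2)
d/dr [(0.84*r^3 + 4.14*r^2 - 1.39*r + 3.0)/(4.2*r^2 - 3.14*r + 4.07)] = (3.528*r^4 - 5.2752*r^3 + 3.0948*r^2 + 8.4996*r + 3.7627)/(17.64*r^4 - 26.376*r^3 + 44.0476*r^2 - 25.5596*r + 16.5649)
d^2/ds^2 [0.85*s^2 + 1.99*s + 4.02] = 1.70000000000000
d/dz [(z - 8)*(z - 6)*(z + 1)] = 3*z^2 - 26*z + 34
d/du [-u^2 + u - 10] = 1 - 2*u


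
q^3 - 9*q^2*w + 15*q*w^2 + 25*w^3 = (q - 5*w)^2*(q + w)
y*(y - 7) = y^2 - 7*y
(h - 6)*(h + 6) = h^2 - 36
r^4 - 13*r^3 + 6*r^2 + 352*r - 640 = (r - 8)^2*(r - 2)*(r + 5)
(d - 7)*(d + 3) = d^2 - 4*d - 21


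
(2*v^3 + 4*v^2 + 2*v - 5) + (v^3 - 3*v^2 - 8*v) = 3*v^3 + v^2 - 6*v - 5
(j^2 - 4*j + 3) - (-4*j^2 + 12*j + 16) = 5*j^2 - 16*j - 13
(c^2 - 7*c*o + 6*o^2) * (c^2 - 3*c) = c^4 - 7*c^3*o - 3*c^3 + 6*c^2*o^2 + 21*c^2*o - 18*c*o^2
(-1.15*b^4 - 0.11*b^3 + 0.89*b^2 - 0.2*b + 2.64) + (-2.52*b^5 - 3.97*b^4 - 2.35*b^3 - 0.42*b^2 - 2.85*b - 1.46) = -2.52*b^5 - 5.12*b^4 - 2.46*b^3 + 0.47*b^2 - 3.05*b + 1.18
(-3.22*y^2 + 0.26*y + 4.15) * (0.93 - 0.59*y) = 1.8998*y^3 - 3.148*y^2 - 2.2067*y + 3.8595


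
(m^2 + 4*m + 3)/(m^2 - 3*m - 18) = (m + 1)/(m - 6)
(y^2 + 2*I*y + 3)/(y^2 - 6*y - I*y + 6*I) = (y + 3*I)/(y - 6)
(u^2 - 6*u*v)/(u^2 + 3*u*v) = (u - 6*v)/(u + 3*v)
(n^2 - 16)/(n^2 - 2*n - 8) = (n + 4)/(n + 2)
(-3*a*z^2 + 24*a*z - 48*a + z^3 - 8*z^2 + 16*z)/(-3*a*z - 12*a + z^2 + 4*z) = (z^2 - 8*z + 16)/(z + 4)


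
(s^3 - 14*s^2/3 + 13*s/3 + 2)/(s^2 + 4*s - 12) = (s^2 - 8*s/3 - 1)/(s + 6)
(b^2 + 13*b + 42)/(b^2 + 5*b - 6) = (b + 7)/(b - 1)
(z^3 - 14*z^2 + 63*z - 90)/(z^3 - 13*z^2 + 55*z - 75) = (z - 6)/(z - 5)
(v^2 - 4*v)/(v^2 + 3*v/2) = 2*(v - 4)/(2*v + 3)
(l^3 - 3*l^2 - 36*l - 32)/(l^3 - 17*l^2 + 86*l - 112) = (l^2 + 5*l + 4)/(l^2 - 9*l + 14)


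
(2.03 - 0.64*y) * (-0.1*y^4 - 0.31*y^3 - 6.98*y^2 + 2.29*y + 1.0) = 0.064*y^5 - 0.00459999999999999*y^4 + 3.8379*y^3 - 15.635*y^2 + 4.0087*y + 2.03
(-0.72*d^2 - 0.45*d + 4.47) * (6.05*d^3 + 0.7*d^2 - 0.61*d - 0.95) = -4.356*d^5 - 3.2265*d^4 + 27.1677*d^3 + 4.0875*d^2 - 2.2992*d - 4.2465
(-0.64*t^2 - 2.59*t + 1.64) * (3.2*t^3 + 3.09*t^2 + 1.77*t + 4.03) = -2.048*t^5 - 10.2656*t^4 - 3.8879*t^3 - 2.0959*t^2 - 7.5349*t + 6.6092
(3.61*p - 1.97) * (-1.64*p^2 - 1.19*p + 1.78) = -5.9204*p^3 - 1.0651*p^2 + 8.7701*p - 3.5066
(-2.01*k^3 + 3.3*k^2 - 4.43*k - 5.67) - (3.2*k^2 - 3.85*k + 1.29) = -2.01*k^3 + 0.0999999999999996*k^2 - 0.58*k - 6.96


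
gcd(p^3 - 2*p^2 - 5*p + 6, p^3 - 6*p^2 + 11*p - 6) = p^2 - 4*p + 3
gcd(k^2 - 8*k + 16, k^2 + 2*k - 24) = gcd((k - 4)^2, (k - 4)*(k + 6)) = k - 4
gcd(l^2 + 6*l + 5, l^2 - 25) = l + 5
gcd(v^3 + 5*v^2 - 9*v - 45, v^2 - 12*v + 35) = 1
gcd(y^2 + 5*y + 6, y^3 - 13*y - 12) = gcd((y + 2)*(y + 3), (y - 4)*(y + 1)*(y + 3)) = y + 3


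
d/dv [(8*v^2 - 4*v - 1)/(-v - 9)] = (-8*v^2 - 144*v + 35)/(v^2 + 18*v + 81)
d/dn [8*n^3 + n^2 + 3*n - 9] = 24*n^2 + 2*n + 3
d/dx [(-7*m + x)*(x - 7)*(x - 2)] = -14*m*x + 63*m + 3*x^2 - 18*x + 14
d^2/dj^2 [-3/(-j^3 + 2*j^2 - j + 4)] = 6*((2 - 3*j)*(j^3 - 2*j^2 + j - 4) + (3*j^2 - 4*j + 1)^2)/(j^3 - 2*j^2 + j - 4)^3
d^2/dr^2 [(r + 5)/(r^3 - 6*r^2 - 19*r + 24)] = 2*((r + 5)*(-3*r^2 + 12*r + 19)^2 + (-3*r^2 + 12*r - 3*(r - 2)*(r + 5) + 19)*(r^3 - 6*r^2 - 19*r + 24))/(r^3 - 6*r^2 - 19*r + 24)^3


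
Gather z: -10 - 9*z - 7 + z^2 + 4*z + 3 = z^2 - 5*z - 14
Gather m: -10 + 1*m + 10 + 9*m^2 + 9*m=9*m^2 + 10*m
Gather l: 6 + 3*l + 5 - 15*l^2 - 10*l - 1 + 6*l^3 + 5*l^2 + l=6*l^3 - 10*l^2 - 6*l + 10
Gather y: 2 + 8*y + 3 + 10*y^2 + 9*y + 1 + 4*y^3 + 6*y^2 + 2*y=4*y^3 + 16*y^2 + 19*y + 6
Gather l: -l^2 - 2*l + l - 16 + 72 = -l^2 - l + 56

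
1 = 1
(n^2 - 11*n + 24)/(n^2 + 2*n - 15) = (n - 8)/(n + 5)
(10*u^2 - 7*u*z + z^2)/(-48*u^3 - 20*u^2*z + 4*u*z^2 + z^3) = (-10*u^2 + 7*u*z - z^2)/(48*u^3 + 20*u^2*z - 4*u*z^2 - z^3)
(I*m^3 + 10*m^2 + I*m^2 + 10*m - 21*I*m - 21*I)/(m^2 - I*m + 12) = (I*m^3 + m^2*(10 + I) + m*(10 - 21*I) - 21*I)/(m^2 - I*m + 12)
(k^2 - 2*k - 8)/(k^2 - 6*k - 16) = (k - 4)/(k - 8)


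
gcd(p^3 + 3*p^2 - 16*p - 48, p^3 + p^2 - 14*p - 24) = p^2 - p - 12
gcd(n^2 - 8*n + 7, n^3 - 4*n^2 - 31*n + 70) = n - 7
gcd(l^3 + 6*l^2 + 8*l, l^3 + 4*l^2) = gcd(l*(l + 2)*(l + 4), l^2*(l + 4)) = l^2 + 4*l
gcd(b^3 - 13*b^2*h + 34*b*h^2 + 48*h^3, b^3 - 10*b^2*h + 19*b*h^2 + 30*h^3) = b^2 - 5*b*h - 6*h^2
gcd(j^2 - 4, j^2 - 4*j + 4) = j - 2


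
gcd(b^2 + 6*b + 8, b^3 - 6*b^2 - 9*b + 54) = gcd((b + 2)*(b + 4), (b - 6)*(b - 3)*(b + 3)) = 1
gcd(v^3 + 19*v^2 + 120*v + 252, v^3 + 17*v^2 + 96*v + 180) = v^2 + 12*v + 36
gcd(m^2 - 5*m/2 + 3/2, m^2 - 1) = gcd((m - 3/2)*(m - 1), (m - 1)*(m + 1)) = m - 1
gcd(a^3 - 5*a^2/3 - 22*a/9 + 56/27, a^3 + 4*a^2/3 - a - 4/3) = a + 4/3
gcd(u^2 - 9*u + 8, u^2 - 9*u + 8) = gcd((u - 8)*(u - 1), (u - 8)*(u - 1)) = u^2 - 9*u + 8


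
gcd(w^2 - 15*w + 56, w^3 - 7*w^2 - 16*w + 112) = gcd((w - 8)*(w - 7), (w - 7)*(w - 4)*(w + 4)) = w - 7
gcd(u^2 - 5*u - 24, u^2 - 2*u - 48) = u - 8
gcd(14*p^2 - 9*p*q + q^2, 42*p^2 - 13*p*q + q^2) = 7*p - q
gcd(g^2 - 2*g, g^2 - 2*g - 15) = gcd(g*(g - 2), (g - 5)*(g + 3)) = 1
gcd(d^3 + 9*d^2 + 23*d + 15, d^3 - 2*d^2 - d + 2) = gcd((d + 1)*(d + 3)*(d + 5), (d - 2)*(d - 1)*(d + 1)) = d + 1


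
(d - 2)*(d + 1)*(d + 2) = d^3 + d^2 - 4*d - 4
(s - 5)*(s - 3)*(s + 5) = s^3 - 3*s^2 - 25*s + 75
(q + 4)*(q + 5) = q^2 + 9*q + 20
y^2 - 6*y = y*(y - 6)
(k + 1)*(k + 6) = k^2 + 7*k + 6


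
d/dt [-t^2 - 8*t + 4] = -2*t - 8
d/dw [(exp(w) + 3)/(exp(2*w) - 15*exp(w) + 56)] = (-(exp(w) + 3)*(2*exp(w) - 15) + exp(2*w) - 15*exp(w) + 56)*exp(w)/(exp(2*w) - 15*exp(w) + 56)^2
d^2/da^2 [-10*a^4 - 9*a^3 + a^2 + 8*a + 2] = -120*a^2 - 54*a + 2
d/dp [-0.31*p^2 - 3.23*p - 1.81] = -0.62*p - 3.23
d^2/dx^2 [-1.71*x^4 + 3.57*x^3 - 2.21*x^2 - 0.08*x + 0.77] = -20.52*x^2 + 21.42*x - 4.42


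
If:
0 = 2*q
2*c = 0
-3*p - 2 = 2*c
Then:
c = 0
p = -2/3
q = 0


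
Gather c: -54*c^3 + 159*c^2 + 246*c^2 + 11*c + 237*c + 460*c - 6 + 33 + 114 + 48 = -54*c^3 + 405*c^2 + 708*c + 189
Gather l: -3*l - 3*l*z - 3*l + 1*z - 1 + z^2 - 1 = l*(-3*z - 6) + z^2 + z - 2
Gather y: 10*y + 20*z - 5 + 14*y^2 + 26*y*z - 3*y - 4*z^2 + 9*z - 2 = 14*y^2 + y*(26*z + 7) - 4*z^2 + 29*z - 7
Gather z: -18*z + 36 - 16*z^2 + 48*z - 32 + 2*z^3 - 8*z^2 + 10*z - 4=2*z^3 - 24*z^2 + 40*z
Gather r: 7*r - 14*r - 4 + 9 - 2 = 3 - 7*r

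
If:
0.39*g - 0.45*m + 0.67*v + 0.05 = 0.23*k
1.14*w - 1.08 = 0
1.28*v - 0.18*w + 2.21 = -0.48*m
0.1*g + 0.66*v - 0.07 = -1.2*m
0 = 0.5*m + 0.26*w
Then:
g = 15.91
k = 24.05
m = -0.49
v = -1.41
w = 0.95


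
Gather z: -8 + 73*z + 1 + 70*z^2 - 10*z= 70*z^2 + 63*z - 7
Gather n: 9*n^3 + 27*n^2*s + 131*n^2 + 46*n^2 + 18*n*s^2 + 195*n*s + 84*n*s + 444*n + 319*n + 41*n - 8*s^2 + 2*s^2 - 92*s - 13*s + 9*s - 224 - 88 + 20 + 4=9*n^3 + n^2*(27*s + 177) + n*(18*s^2 + 279*s + 804) - 6*s^2 - 96*s - 288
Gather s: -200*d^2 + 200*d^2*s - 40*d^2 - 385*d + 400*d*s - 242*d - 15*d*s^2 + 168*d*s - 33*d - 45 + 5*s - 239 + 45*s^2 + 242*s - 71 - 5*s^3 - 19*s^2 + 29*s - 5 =-240*d^2 - 660*d - 5*s^3 + s^2*(26 - 15*d) + s*(200*d^2 + 568*d + 276) - 360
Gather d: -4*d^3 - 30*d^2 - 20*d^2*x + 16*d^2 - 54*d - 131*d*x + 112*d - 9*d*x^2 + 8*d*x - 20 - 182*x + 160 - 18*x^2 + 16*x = -4*d^3 + d^2*(-20*x - 14) + d*(-9*x^2 - 123*x + 58) - 18*x^2 - 166*x + 140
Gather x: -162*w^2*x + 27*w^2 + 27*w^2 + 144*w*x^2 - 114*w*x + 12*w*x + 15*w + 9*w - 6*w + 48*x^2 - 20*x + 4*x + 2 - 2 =54*w^2 + 18*w + x^2*(144*w + 48) + x*(-162*w^2 - 102*w - 16)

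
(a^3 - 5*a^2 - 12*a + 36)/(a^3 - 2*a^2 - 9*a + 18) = (a - 6)/(a - 3)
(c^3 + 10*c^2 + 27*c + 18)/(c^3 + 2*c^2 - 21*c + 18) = (c^2 + 4*c + 3)/(c^2 - 4*c + 3)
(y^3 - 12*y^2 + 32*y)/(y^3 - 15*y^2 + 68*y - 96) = y/(y - 3)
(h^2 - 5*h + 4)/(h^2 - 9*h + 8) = (h - 4)/(h - 8)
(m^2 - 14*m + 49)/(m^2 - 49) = (m - 7)/(m + 7)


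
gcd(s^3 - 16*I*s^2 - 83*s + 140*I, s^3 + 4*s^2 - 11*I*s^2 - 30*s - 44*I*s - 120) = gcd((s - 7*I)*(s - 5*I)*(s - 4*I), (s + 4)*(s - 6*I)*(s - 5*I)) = s - 5*I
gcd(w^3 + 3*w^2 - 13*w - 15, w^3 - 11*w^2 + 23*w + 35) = w + 1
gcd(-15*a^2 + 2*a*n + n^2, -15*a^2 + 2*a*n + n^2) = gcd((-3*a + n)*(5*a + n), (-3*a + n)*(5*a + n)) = 15*a^2 - 2*a*n - n^2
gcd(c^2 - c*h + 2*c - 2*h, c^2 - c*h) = c - h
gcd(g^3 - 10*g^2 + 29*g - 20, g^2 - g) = g - 1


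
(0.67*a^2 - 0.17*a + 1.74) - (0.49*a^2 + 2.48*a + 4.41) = 0.18*a^2 - 2.65*a - 2.67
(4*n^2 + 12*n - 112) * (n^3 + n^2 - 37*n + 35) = 4*n^5 + 16*n^4 - 248*n^3 - 416*n^2 + 4564*n - 3920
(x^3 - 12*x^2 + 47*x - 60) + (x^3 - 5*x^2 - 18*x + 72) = 2*x^3 - 17*x^2 + 29*x + 12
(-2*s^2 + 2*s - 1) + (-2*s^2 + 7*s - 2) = -4*s^2 + 9*s - 3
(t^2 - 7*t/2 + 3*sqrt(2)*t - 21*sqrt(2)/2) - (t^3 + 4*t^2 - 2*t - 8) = -t^3 - 3*t^2 - 3*t/2 + 3*sqrt(2)*t - 21*sqrt(2)/2 + 8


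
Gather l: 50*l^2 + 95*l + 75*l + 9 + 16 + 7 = 50*l^2 + 170*l + 32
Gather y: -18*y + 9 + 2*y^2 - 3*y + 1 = 2*y^2 - 21*y + 10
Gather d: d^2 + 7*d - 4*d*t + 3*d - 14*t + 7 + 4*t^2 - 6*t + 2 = d^2 + d*(10 - 4*t) + 4*t^2 - 20*t + 9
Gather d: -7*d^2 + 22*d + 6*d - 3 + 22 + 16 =-7*d^2 + 28*d + 35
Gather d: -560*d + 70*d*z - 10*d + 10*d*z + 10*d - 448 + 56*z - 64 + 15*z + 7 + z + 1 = d*(80*z - 560) + 72*z - 504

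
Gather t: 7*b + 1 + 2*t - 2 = 7*b + 2*t - 1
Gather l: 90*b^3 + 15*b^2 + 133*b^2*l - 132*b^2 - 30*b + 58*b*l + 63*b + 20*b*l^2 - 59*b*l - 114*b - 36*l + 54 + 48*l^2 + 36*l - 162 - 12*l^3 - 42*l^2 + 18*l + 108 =90*b^3 - 117*b^2 - 81*b - 12*l^3 + l^2*(20*b + 6) + l*(133*b^2 - b + 18)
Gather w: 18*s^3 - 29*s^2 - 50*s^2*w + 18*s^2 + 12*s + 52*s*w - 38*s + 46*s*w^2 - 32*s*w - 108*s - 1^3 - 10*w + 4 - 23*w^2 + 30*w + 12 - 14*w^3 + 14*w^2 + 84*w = 18*s^3 - 11*s^2 - 134*s - 14*w^3 + w^2*(46*s - 9) + w*(-50*s^2 + 20*s + 104) + 15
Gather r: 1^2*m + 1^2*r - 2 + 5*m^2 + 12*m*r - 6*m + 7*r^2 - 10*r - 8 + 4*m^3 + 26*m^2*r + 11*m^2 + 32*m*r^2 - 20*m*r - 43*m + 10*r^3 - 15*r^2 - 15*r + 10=4*m^3 + 16*m^2 - 48*m + 10*r^3 + r^2*(32*m - 8) + r*(26*m^2 - 8*m - 24)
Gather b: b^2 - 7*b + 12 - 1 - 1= b^2 - 7*b + 10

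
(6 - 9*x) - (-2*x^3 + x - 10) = 2*x^3 - 10*x + 16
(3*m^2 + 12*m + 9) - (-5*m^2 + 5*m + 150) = 8*m^2 + 7*m - 141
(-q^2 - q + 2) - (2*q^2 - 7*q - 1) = -3*q^2 + 6*q + 3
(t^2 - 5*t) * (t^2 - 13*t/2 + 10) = t^4 - 23*t^3/2 + 85*t^2/2 - 50*t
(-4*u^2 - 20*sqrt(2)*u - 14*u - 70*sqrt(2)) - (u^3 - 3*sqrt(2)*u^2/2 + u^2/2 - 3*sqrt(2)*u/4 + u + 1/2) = -u^3 - 9*u^2/2 + 3*sqrt(2)*u^2/2 - 77*sqrt(2)*u/4 - 15*u - 70*sqrt(2) - 1/2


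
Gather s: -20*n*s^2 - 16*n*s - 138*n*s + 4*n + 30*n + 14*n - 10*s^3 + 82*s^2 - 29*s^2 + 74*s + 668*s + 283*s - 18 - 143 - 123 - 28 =48*n - 10*s^3 + s^2*(53 - 20*n) + s*(1025 - 154*n) - 312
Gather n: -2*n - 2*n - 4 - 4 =-4*n - 8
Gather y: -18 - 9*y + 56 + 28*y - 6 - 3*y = 16*y + 32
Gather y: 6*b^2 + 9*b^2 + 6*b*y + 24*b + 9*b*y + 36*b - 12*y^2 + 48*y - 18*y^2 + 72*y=15*b^2 + 60*b - 30*y^2 + y*(15*b + 120)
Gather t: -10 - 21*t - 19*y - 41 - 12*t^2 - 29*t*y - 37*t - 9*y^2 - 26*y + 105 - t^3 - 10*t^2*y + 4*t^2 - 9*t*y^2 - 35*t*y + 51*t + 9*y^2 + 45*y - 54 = -t^3 + t^2*(-10*y - 8) + t*(-9*y^2 - 64*y - 7)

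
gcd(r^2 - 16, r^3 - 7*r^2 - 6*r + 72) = r - 4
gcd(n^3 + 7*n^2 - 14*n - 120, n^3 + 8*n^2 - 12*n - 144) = n^2 + 2*n - 24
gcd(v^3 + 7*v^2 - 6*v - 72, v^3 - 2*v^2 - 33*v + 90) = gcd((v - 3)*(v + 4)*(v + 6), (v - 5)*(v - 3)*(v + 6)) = v^2 + 3*v - 18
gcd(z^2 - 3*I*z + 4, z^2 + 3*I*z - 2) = z + I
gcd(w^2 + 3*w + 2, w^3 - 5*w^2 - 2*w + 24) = w + 2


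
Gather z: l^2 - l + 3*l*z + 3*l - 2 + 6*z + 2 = l^2 + 2*l + z*(3*l + 6)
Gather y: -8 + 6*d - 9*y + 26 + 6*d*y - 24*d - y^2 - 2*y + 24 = -18*d - y^2 + y*(6*d - 11) + 42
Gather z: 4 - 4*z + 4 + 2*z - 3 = 5 - 2*z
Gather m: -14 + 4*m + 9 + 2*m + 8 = 6*m + 3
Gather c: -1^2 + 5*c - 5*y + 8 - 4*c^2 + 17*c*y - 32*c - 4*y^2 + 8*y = -4*c^2 + c*(17*y - 27) - 4*y^2 + 3*y + 7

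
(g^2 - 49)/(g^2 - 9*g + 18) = (g^2 - 49)/(g^2 - 9*g + 18)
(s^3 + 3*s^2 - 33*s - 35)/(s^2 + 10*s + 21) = (s^2 - 4*s - 5)/(s + 3)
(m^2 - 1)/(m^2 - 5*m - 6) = (m - 1)/(m - 6)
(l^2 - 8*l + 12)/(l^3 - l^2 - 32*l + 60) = (l - 6)/(l^2 + l - 30)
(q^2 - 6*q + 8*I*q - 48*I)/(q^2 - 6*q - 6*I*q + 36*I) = (q + 8*I)/(q - 6*I)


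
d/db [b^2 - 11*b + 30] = 2*b - 11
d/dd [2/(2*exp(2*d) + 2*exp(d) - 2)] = (-2*exp(d) - 1)*exp(d)/(exp(2*d) + exp(d) - 1)^2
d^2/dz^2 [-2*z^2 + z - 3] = -4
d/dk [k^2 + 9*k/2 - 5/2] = 2*k + 9/2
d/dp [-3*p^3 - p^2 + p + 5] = -9*p^2 - 2*p + 1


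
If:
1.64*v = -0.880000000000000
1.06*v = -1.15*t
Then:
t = 0.49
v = -0.54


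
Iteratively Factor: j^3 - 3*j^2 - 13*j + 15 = (j - 5)*(j^2 + 2*j - 3) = (j - 5)*(j - 1)*(j + 3)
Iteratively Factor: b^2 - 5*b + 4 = (b - 4)*(b - 1)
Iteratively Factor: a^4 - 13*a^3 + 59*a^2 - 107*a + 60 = (a - 3)*(a^3 - 10*a^2 + 29*a - 20) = (a - 3)*(a - 1)*(a^2 - 9*a + 20) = (a - 4)*(a - 3)*(a - 1)*(a - 5)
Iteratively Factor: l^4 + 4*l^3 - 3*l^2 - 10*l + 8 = (l - 1)*(l^3 + 5*l^2 + 2*l - 8) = (l - 1)^2*(l^2 + 6*l + 8) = (l - 1)^2*(l + 4)*(l + 2)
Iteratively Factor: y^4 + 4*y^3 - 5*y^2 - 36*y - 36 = (y - 3)*(y^3 + 7*y^2 + 16*y + 12) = (y - 3)*(y + 3)*(y^2 + 4*y + 4) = (y - 3)*(y + 2)*(y + 3)*(y + 2)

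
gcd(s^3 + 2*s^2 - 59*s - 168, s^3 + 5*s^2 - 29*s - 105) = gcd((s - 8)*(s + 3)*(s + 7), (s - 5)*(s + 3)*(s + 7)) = s^2 + 10*s + 21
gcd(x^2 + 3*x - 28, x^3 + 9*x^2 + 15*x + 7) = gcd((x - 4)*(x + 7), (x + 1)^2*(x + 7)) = x + 7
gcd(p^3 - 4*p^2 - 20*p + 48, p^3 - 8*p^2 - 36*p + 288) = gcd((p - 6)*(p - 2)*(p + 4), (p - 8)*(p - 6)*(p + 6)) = p - 6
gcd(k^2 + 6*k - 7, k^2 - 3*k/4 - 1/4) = k - 1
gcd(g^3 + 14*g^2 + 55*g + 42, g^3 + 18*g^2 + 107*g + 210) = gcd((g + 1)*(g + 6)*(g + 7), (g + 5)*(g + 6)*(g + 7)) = g^2 + 13*g + 42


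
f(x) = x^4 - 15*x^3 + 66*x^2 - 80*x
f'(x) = 4*x^3 - 45*x^2 + 132*x - 80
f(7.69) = -36.49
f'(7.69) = 92.98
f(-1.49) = 320.27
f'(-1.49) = -389.82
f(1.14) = -25.96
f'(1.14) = 17.92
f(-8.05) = 16945.23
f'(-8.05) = -6145.35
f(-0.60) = 75.13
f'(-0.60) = -176.26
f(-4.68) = 3837.22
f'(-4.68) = -2093.38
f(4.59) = 16.62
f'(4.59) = -35.37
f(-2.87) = 1195.68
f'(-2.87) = -924.06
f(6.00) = -48.00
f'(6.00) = -44.00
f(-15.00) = 117300.00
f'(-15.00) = -25685.00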